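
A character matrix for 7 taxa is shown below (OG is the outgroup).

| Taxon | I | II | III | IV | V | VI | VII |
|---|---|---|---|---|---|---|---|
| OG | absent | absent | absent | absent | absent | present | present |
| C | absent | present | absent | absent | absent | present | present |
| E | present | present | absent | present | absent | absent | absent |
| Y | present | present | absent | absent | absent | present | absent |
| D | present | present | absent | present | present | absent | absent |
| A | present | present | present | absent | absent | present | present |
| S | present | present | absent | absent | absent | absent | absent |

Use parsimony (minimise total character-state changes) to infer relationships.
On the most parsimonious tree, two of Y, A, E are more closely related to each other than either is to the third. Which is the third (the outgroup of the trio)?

A

Character polarity is set by the outgroup: the derived state is whichever differs from the outgroup's state, so for VI, VII the derived state is 'absent', and for the remaining characters it is 'present'.
Only A, D, E, S, and Y show the derived state 'present' for I, supporting them as a clade.
II (derived state 'present') is shared by all ingroup taxa — unites the whole ingroup.
III: derived state 'present' in A only — an autapomorphy, so it tells us nothing about relationships among taxa.
Only D and E show the derived state 'present' for IV, supporting them as a clade.
V (derived state 'present') is unique to D (autapomorphy; uninformative for grouping).
Only D, E, and S show the derived state 'absent' for VI, supporting them as a clade.
Only D, E, S, and Y show the derived state 'absent' for VII, supporting them as a clade.
Most parsimonious ingroup topology: (C,((((E,D),S),Y),A)).
Y and E share a more recent common ancestor with each other than either does with A, so A is the least closely related of the three.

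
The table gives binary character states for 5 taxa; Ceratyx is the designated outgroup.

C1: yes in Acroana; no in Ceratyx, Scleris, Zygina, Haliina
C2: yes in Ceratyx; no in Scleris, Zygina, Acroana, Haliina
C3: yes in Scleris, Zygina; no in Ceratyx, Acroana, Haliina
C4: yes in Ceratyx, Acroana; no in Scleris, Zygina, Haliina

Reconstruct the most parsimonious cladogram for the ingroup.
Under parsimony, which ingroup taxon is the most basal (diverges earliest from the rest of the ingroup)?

Acroana

Character polarity is set by the outgroup: the derived state is whichever differs from the outgroup's state, so for C2, C4 the derived state is 'no', and for the remaining characters it is 'yes'.
C1 (derived state 'yes') is unique to Acroana (autapomorphy; uninformative for grouping).
C2 (derived state 'no') is shared by all ingroup taxa — unites the whole ingroup.
C3 (derived state 'yes') is shared by Scleris and Zygina — a synapomorphy uniting that clade.
Only Haliina, Scleris, and Zygina show the derived state 'no' for C4, supporting them as a clade.
Most parsimonious ingroup topology: (((Scleris,Zygina),Haliina),Acroana).
Acroana is sister to the clade containing all other ingroup taxa, so it is the earliest-diverging (most basal) ingroup lineage.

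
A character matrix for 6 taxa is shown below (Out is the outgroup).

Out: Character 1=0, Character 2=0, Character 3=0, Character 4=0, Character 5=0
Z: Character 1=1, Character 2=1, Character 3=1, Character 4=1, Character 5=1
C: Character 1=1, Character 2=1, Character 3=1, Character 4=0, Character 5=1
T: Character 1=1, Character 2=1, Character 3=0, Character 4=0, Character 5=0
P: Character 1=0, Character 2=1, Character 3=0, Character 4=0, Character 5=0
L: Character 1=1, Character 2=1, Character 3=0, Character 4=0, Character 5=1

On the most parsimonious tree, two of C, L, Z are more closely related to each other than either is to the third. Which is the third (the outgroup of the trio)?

L

The outgroup has state '0' for every character, so '1' is the derived state throughout.
Character 1 (derived state '1') is shared by C, L, T, and Z — a synapomorphy uniting that clade.
Character 2 (derived state '1') is shared by all ingroup taxa — unites the whole ingroup.
Character 3: derived state '1' in C and Z only — synapomorphy for {C, Z}.
Character 4 (derived state '1') is unique to Z (autapomorphy; uninformative for grouping).
Character 5 (derived state '1') is shared by C, L, and Z — a synapomorphy uniting that clade.
Most parsimonious ingroup topology: ((((Z,C),L),T),P).
Z and C share a more recent common ancestor with each other than either does with L, so L is the least closely related of the three.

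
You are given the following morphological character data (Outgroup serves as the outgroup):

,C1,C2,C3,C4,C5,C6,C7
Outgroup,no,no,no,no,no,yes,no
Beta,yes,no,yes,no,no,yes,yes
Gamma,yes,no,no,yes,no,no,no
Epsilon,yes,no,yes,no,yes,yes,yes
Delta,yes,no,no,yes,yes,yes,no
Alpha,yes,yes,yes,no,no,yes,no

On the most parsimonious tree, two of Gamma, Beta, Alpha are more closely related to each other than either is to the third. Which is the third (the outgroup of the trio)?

Gamma

Character polarity is set by the outgroup: the derived state is whichever differs from the outgroup's state, so for C6 the derived state is 'no', and for the remaining characters it is 'yes'.
All ingroup taxa share the derived state 'yes' for C1; it defines the ingroup but does not resolve relationships within it.
C2: derived state 'yes' in Alpha only — an autapomorphy, so it tells us nothing about relationships among taxa.
C3 (derived state 'yes') is shared by Alpha, Beta, and Epsilon — a synapomorphy uniting that clade.
C4 (derived state 'yes') is shared by Delta and Gamma — a synapomorphy uniting that clade.
C5 groups Delta and Epsilon, which is incompatible with the clades supported by the remaining characters; treating it as convergent (homoplasy) costs fewer steps than any alternative tree.
C6 (derived state 'no') is unique to Gamma (autapomorphy; uninformative for grouping).
C7: derived state 'yes' in Beta and Epsilon only — synapomorphy for {Beta, Epsilon}.
Most parsimonious ingroup topology: (((Beta,Epsilon),Alpha),(Gamma,Delta)).
Alpha and Beta share a more recent common ancestor with each other than either does with Gamma, so Gamma is the least closely related of the three.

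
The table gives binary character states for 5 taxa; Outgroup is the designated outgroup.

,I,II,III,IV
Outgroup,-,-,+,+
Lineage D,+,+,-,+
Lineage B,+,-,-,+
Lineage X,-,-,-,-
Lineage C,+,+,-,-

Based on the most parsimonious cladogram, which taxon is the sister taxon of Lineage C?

Character polarity is set by the outgroup: the derived state is whichever differs from the outgroup's state, so for III, IV the derived state is '-', and for the remaining characters it is '+'.
I (derived state '+') is shared by Lineage B, Lineage C, and Lineage D — a synapomorphy uniting that clade.
II (derived state '+') is shared by Lineage C and Lineage D — a synapomorphy uniting that clade.
All ingroup taxa share the derived state '-' for III; it defines the ingroup but does not resolve relationships within it.
IV (state '-') occurs in Lineage C and Lineage X but conflicts with the nesting implied by the other characters — most parsimoniously interpreted as homoplasy.
Most parsimonious ingroup topology: (((Lineage D,Lineage C),Lineage B),Lineage X).
Lineage C and Lineage D form a cherry on this tree, so they are sister taxa.

Lineage D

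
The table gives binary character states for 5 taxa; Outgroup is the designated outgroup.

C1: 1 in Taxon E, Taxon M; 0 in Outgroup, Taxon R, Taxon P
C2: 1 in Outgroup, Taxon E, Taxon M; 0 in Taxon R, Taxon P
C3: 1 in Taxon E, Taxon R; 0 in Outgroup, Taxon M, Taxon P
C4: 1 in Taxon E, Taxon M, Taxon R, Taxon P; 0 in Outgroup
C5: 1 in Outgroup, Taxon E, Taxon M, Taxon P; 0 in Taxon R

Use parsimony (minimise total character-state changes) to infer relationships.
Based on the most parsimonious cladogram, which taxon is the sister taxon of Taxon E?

Character polarity is set by the outgroup: the derived state is whichever differs from the outgroup's state, so for C2, C5 the derived state is '0', and for the remaining characters it is '1'.
C1 (derived state '1') is shared by Taxon E and Taxon M — a synapomorphy uniting that clade.
C2 (derived state '0') is shared by Taxon P and Taxon R — a synapomorphy uniting that clade.
C3 (state '1') occurs in Taxon E and Taxon R but conflicts with the nesting implied by the other characters — most parsimoniously interpreted as homoplasy.
All ingroup taxa share the derived state '1' for C4; it defines the ingroup but does not resolve relationships within it.
C5: derived state '0' in Taxon R only — an autapomorphy, so it tells us nothing about relationships among taxa.
Most parsimonious ingroup topology: ((Taxon E,Taxon M),(Taxon R,Taxon P)).
Taxon E and Taxon M form a cherry on this tree, so they are sister taxa.

Taxon M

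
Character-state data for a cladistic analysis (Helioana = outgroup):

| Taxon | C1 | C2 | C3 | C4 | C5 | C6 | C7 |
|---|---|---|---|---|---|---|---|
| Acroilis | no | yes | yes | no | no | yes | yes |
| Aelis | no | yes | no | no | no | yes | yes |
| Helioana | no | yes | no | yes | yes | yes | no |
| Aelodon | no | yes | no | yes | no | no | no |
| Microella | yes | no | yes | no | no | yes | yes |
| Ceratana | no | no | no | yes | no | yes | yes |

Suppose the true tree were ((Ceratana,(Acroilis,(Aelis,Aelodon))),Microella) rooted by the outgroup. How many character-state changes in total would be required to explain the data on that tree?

12

Map each character onto ((Ceratana,(Acroilis,(Aelis,Aelodon))),Microella) (rooted by Helioana) and count the minimum state changes it requires (Fitch parsimony):
C1: 1; C2: 2; C3: 2; C4: 3; C5: 1; C6: 1; C7: 2.
Total tree length = 12.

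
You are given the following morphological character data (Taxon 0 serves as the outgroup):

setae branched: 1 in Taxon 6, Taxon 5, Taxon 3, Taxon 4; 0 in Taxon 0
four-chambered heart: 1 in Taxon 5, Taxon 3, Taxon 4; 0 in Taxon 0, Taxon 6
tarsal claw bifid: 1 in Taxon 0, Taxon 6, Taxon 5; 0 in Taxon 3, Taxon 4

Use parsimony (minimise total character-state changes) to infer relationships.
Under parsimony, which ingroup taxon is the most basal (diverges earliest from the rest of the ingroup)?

Taxon 6

Character polarity is set by the outgroup: the derived state is whichever differs from the outgroup's state, so for tarsal claw bifid the derived state is '0', and for the remaining characters it is '1'.
setae branched (derived state '1') is shared by all ingroup taxa — unites the whole ingroup.
Only Taxon 3, Taxon 4, and Taxon 5 show the derived state '1' for four-chambered heart, supporting them as a clade.
Only Taxon 3 and Taxon 4 show the derived state '0' for tarsal claw bifid, supporting them as a clade.
Most parsimonious ingroup topology: (Taxon 6,(Taxon 5,(Taxon 3,Taxon 4))).
Taxon 6 is sister to the clade containing all other ingroup taxa, so it is the earliest-diverging (most basal) ingroup lineage.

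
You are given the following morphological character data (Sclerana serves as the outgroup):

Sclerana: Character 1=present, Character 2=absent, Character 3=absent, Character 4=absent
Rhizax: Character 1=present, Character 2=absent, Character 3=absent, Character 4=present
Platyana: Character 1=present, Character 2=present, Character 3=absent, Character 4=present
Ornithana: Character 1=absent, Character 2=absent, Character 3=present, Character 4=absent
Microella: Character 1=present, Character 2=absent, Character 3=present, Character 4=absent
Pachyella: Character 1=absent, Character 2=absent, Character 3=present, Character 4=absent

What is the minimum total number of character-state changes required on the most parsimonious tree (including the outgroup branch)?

Character polarity is set by the outgroup: the derived state is whichever differs from the outgroup's state, so for Character 1 the derived state is 'absent', and for the remaining characters it is 'present'.
Only Ornithana and Pachyella show the derived state 'absent' for Character 1, supporting them as a clade.
Character 2 (derived state 'present') is unique to Platyana (autapomorphy; uninformative for grouping).
Only Microella, Ornithana, and Pachyella show the derived state 'present' for Character 3, supporting them as a clade.
Character 4 (derived state 'present') is shared by Platyana and Rhizax — a synapomorphy uniting that clade.
Most parsimonious ingroup topology: ((Rhizax,Platyana),((Ornithana,Pachyella),Microella)).
Changes per character on this tree: Character 1: 1; Character 2: 1; Character 3: 1; Character 4: 1.
Total = 4.

4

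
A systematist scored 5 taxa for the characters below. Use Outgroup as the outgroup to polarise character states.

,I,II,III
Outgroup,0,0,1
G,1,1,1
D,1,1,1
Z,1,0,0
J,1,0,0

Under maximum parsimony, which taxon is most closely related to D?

G

Character polarity is set by the outgroup: the derived state is whichever differs from the outgroup's state, so for III the derived state is '0', and for the remaining characters it is '1'.
I (derived state '1') is shared by all ingroup taxa — unites the whole ingroup.
Only D and G show the derived state '1' for II, supporting them as a clade.
III: derived state '0' in J and Z only — synapomorphy for {J, Z}.
Most parsimonious ingroup topology: ((G,D),(Z,J)).
D and G form a cherry on this tree, so they are sister taxa.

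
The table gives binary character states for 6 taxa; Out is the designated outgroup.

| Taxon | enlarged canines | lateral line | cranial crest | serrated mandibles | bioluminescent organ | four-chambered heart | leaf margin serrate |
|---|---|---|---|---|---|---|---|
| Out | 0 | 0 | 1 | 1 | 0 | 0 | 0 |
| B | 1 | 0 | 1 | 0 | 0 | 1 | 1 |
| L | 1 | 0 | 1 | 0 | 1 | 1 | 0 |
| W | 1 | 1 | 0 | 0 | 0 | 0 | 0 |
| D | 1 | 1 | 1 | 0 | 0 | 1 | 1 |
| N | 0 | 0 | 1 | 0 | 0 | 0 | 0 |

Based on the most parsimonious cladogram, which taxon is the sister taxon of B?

Character polarity is set by the outgroup: the derived state is whichever differs from the outgroup's state, so for cranial crest, serrated mandibles the derived state is '0', and for the remaining characters it is '1'.
enlarged canines (derived state '1') is shared by B, D, L, and W — a synapomorphy uniting that clade.
lateral line groups D and W, which is incompatible with the clades supported by the remaining characters; treating it as convergent (homoplasy) costs fewer steps than any alternative tree.
cranial crest (derived state '0') is unique to W (autapomorphy; uninformative for grouping).
serrated mandibles (derived state '0') is shared by all ingroup taxa — unites the whole ingroup.
bioluminescent organ: derived state '1' in L only — an autapomorphy, so it tells us nothing about relationships among taxa.
four-chambered heart (derived state '1') is shared by B, D, and L — a synapomorphy uniting that clade.
leaf margin serrate (derived state '1') is shared by B and D — a synapomorphy uniting that clade.
Most parsimonious ingroup topology: ((((B,D),L),W),N).
B and D form a cherry on this tree, so they are sister taxa.

D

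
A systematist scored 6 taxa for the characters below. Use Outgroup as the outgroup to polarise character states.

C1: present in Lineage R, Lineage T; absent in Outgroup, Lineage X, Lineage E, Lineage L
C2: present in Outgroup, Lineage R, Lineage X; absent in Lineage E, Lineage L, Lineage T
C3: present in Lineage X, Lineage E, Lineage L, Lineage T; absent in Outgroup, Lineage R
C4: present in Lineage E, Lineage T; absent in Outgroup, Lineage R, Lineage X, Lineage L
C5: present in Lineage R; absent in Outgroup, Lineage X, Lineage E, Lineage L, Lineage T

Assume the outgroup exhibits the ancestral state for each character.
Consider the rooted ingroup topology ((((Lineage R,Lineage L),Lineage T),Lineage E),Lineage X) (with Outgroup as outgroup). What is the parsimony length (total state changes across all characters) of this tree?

Map each character onto ((((Lineage R,Lineage L),Lineage T),Lineage E),Lineage X) (rooted by Outgroup) and count the minimum state changes it requires (Fitch parsimony):
C1: 2; C2: 2; C3: 2; C4: 2; C5: 1.
Total tree length = 9.

9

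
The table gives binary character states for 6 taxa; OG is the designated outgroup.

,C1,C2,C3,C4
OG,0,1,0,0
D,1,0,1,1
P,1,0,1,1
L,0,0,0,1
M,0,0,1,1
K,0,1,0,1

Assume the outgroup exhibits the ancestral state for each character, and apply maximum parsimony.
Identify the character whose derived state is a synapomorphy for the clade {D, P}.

C1

Character polarity is set by the outgroup: the derived state is whichever differs from the outgroup's state, so for C2 the derived state is '0', and for the remaining characters it is '1'.
C1: derived state '1' in D and P only — synapomorphy for {D, P}.
C2 (derived state '0') is shared by D, L, M, and P — a synapomorphy uniting that clade.
C3: derived state '1' in D, M, and P only — synapomorphy for {D, M, P}.
All ingroup taxa share the derived state '1' for C4; it defines the ingroup but does not resolve relationships within it.
Most parsimonious ingroup topology: ((((D,P),M),L),K).
The clade {D, P} is supported by C1: its derived state '1' occurs in exactly those taxa and in no other taxon (including the outgroup).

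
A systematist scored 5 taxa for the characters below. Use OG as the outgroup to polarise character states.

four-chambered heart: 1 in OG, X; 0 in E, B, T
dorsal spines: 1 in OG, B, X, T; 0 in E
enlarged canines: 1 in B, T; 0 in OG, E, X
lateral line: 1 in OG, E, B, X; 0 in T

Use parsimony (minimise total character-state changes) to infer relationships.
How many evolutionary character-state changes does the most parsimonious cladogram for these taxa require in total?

4

Character polarity is set by the outgroup: the derived state is whichever differs from the outgroup's state, so for four-chambered heart, dorsal spines, lateral line the derived state is '0', and for the remaining characters it is '1'.
Only B, E, and T show the derived state '0' for four-chambered heart, supporting them as a clade.
dorsal spines: derived state '0' in E only — an autapomorphy, so it tells us nothing about relationships among taxa.
enlarged canines (derived state '1') is shared by B and T — a synapomorphy uniting that clade.
lateral line: derived state '0' in T only — an autapomorphy, so it tells us nothing about relationships among taxa.
Most parsimonious ingroup topology: ((E,(B,T)),X).
Changes per character on this tree: four-chambered heart: 1; dorsal spines: 1; enlarged canines: 1; lateral line: 1.
Total = 4.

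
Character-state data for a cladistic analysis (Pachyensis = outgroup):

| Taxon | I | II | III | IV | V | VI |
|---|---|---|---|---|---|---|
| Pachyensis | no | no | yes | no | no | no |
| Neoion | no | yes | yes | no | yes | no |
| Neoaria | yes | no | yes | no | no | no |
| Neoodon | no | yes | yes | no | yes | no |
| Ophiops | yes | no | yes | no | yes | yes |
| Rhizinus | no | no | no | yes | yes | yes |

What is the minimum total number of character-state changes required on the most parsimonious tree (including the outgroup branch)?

7

Character polarity is set by the outgroup: the derived state is whichever differs from the outgroup's state, so for III the derived state is 'no', and for the remaining characters it is 'yes'.
I groups Neoaria and Ophiops, which is incompatible with the clades supported by the remaining characters; treating it as convergent (homoplasy) costs fewer steps than any alternative tree.
II: derived state 'yes' in Neoion and Neoodon only — synapomorphy for {Neoion, Neoodon}.
III (derived state 'no') is unique to Rhizinus (autapomorphy; uninformative for grouping).
IV: derived state 'yes' in Rhizinus only — an autapomorphy, so it tells us nothing about relationships among taxa.
V: derived state 'yes' in Neoion, Neoodon, Ophiops, and Rhizinus only — synapomorphy for {Neoion, Neoodon, Ophiops, Rhizinus}.
VI (derived state 'yes') is shared by Ophiops and Rhizinus — a synapomorphy uniting that clade.
Most parsimonious ingroup topology: (((Neoion,Neoodon),(Ophiops,Rhizinus)),Neoaria).
Changes per character on this tree: I: 2; II: 1; III: 1; IV: 1; V: 1; VI: 1.
Total = 7.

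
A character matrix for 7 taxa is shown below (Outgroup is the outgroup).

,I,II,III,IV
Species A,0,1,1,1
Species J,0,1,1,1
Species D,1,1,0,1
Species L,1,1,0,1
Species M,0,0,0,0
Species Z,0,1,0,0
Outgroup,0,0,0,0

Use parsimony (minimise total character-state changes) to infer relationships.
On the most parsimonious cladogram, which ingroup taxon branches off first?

Species M

The outgroup has state '0' for every character, so '1' is the derived state throughout.
Only Species D and Species L show the derived state '1' for I, supporting them as a clade.
Only Species A, Species D, Species J, Species L, and Species Z show the derived state '1' for II, supporting them as a clade.
III (derived state '1') is shared by Species A and Species J — a synapomorphy uniting that clade.
IV (derived state '1') is shared by Species A, Species D, Species J, and Species L — a synapomorphy uniting that clade.
Most parsimonious ingroup topology: ((((Species L,Species D),(Species J,Species A)),Species Z),Species M).
Species M is sister to the clade containing all other ingroup taxa, so it is the earliest-diverging (most basal) ingroup lineage.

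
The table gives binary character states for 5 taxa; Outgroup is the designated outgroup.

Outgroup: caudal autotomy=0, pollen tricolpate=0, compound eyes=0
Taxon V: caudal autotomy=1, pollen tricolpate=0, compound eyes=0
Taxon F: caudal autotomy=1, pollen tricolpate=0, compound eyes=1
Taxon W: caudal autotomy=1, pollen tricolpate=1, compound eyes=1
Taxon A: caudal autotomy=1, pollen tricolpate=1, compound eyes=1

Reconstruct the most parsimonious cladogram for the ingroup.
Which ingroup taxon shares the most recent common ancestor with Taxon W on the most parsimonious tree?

The outgroup has state '0' for every character, so '1' is the derived state throughout.
caudal autotomy (derived state '1') is shared by all ingroup taxa — unites the whole ingroup.
pollen tricolpate: derived state '1' in Taxon A and Taxon W only — synapomorphy for {Taxon A, Taxon W}.
Only Taxon A, Taxon F, and Taxon W show the derived state '1' for compound eyes, supporting them as a clade.
Most parsimonious ingroup topology: (Taxon V,(Taxon F,(Taxon W,Taxon A))).
Taxon W and Taxon A form a cherry on this tree, so they are sister taxa.

Taxon A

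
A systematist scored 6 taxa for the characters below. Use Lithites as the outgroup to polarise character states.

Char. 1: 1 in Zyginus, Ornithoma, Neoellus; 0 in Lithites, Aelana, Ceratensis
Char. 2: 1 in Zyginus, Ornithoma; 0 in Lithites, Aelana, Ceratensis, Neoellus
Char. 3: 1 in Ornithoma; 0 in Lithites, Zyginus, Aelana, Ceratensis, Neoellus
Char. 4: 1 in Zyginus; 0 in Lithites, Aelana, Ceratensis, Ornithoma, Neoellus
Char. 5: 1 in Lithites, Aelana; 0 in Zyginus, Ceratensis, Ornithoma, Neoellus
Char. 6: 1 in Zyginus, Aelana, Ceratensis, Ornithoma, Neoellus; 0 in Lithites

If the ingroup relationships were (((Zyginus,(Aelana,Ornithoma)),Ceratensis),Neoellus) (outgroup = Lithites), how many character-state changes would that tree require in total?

10

Map each character onto (((Zyginus,(Aelana,Ornithoma)),Ceratensis),Neoellus) (rooted by Lithites) and count the minimum state changes it requires (Fitch parsimony):
Char. 1: 3; Char. 2: 2; Char. 3: 1; Char. 4: 1; Char. 5: 2; Char. 6: 1.
Total tree length = 10.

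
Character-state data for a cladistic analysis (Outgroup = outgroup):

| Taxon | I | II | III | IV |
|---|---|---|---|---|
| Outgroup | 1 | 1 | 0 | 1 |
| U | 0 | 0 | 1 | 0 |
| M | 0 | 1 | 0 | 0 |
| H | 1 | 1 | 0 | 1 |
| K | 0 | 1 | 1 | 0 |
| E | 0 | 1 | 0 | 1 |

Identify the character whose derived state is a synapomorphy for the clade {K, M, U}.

Character polarity is set by the outgroup: the derived state is whichever differs from the outgroup's state, so for I, II, IV the derived state is '0', and for the remaining characters it is '1'.
I (derived state '0') is shared by E, K, M, and U — a synapomorphy uniting that clade.
II (derived state '0') is unique to U (autapomorphy; uninformative for grouping).
Only K and U show the derived state '1' for III, supporting them as a clade.
Only K, M, and U show the derived state '0' for IV, supporting them as a clade.
Most parsimonious ingroup topology: ((((U,K),M),E),H).
The clade {K, M, U} is supported by IV: its derived state '0' occurs in exactly those taxa and in no other taxon (including the outgroup).

IV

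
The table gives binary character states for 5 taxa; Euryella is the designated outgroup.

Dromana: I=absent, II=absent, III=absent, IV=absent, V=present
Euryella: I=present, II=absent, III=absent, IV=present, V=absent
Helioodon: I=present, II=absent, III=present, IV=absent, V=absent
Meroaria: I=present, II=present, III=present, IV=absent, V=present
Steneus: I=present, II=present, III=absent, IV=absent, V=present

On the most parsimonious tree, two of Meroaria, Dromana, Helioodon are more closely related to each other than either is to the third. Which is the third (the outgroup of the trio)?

Character polarity is set by the outgroup: the derived state is whichever differs from the outgroup's state, so for I, IV the derived state is 'absent', and for the remaining characters it is 'present'.
I (derived state 'absent') is unique to Dromana (autapomorphy; uninformative for grouping).
II (derived state 'present') is shared by Meroaria and Steneus — a synapomorphy uniting that clade.
III groups Helioodon and Meroaria, which is incompatible with the clades supported by the remaining characters; treating it as convergent (homoplasy) costs fewer steps than any alternative tree.
All ingroup taxa share the derived state 'absent' for IV; it defines the ingroup but does not resolve relationships within it.
V: derived state 'present' in Dromana, Meroaria, and Steneus only — synapomorphy for {Dromana, Meroaria, Steneus}.
Most parsimonious ingroup topology: (((Steneus,Meroaria),Dromana),Helioodon).
Meroaria and Dromana share a more recent common ancestor with each other than either does with Helioodon, so Helioodon is the least closely related of the three.

Helioodon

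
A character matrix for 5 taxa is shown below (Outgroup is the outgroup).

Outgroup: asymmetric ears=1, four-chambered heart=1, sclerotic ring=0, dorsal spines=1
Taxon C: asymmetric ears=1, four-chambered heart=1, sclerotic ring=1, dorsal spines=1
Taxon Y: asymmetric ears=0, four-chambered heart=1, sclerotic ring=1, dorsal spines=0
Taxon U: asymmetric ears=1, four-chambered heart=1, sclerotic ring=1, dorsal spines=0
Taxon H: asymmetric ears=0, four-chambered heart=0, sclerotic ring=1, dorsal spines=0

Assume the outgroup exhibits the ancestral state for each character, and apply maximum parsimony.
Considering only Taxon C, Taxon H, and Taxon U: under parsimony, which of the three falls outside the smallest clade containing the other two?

Character polarity is set by the outgroup: the derived state is whichever differs from the outgroup's state, so for asymmetric ears, four-chambered heart, dorsal spines the derived state is '0', and for the remaining characters it is '1'.
asymmetric ears: derived state '0' in Taxon H and Taxon Y only — synapomorphy for {Taxon H, Taxon Y}.
four-chambered heart: derived state '0' in Taxon H only — an autapomorphy, so it tells us nothing about relationships among taxa.
sclerotic ring (derived state '1') is shared by all ingroup taxa — unites the whole ingroup.
Only Taxon H, Taxon U, and Taxon Y show the derived state '0' for dorsal spines, supporting them as a clade.
Most parsimonious ingroup topology: (Taxon C,((Taxon Y,Taxon H),Taxon U)).
Taxon U and Taxon H share a more recent common ancestor with each other than either does with Taxon C, so Taxon C is the least closely related of the three.

Taxon C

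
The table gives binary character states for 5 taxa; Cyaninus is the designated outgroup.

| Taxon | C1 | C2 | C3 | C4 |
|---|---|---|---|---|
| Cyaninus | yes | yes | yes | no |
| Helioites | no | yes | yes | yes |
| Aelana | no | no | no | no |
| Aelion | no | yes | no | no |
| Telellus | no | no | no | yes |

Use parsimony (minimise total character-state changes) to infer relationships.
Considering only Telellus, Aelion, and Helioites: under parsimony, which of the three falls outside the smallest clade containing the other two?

Character polarity is set by the outgroup: the derived state is whichever differs from the outgroup's state, so for C1, C2, C3 the derived state is 'no', and for the remaining characters it is 'yes'.
All ingroup taxa share the derived state 'no' for C1; it defines the ingroup but does not resolve relationships within it.
C2: derived state 'no' in Aelana and Telellus only — synapomorphy for {Aelana, Telellus}.
C3 (derived state 'no') is shared by Aelana, Aelion, and Telellus — a synapomorphy uniting that clade.
C4 groups Helioites and Telellus, which is incompatible with the clades supported by the remaining characters; treating it as convergent (homoplasy) costs fewer steps than any alternative tree.
Most parsimonious ingroup topology: (Helioites,((Aelana,Telellus),Aelion)).
Aelion and Telellus share a more recent common ancestor with each other than either does with Helioites, so Helioites is the least closely related of the three.

Helioites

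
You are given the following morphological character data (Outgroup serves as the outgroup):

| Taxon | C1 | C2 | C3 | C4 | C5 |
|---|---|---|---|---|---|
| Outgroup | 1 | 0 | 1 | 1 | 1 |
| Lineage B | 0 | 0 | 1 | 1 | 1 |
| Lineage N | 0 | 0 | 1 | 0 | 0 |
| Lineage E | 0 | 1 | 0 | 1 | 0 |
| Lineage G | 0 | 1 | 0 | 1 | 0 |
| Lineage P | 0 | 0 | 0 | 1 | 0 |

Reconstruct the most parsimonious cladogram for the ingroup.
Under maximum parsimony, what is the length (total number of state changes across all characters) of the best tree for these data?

Character polarity is set by the outgroup: the derived state is whichever differs from the outgroup's state, so for C1, C3, C4, C5 the derived state is '0', and for the remaining characters it is '1'.
C1 (derived state '0') is shared by all ingroup taxa — unites the whole ingroup.
C2: derived state '1' in Lineage E and Lineage G only — synapomorphy for {Lineage E, Lineage G}.
Only Lineage E, Lineage G, and Lineage P show the derived state '0' for C3, supporting them as a clade.
C4 (derived state '0') is unique to Lineage N (autapomorphy; uninformative for grouping).
C5 (derived state '0') is shared by Lineage E, Lineage G, Lineage N, and Lineage P — a synapomorphy uniting that clade.
Most parsimonious ingroup topology: (((Lineage P,(Lineage E,Lineage G)),Lineage N),Lineage B).
Changes per character on this tree: C1: 1; C2: 1; C3: 1; C4: 1; C5: 1.
Total = 5.

5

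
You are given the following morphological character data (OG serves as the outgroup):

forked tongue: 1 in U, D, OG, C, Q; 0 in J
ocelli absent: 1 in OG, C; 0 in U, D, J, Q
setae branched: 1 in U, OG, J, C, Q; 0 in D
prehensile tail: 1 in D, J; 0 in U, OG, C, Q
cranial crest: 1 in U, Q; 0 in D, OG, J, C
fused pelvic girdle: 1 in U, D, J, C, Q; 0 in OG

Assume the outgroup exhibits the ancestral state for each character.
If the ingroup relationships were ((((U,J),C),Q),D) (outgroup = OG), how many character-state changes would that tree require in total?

9

Map each character onto ((((U,J),C),Q),D) (rooted by OG) and count the minimum state changes it requires (Fitch parsimony):
forked tongue: 1; ocelli absent: 2; setae branched: 1; prehensile tail: 2; cranial crest: 2; fused pelvic girdle: 1.
Total tree length = 9.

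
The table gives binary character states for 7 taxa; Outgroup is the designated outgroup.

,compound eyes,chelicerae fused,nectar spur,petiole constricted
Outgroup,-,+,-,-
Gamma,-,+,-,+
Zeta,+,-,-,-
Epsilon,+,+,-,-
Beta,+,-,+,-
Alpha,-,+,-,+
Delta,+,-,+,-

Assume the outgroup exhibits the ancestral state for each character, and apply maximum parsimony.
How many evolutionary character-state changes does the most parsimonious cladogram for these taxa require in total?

4

Character polarity is set by the outgroup: the derived state is whichever differs from the outgroup's state, so for chelicerae fused the derived state is '-', and for the remaining characters it is '+'.
Only Beta, Delta, Epsilon, and Zeta show the derived state '+' for compound eyes, supporting them as a clade.
Only Beta, Delta, and Zeta show the derived state '-' for chelicerae fused, supporting them as a clade.
nectar spur: derived state '+' in Beta and Delta only — synapomorphy for {Beta, Delta}.
Only Alpha and Gamma show the derived state '+' for petiole constricted, supporting them as a clade.
Most parsimonious ingroup topology: ((Gamma,Alpha),((Zeta,(Beta,Delta)),Epsilon)).
Changes per character on this tree: compound eyes: 1; chelicerae fused: 1; nectar spur: 1; petiole constricted: 1.
Total = 4.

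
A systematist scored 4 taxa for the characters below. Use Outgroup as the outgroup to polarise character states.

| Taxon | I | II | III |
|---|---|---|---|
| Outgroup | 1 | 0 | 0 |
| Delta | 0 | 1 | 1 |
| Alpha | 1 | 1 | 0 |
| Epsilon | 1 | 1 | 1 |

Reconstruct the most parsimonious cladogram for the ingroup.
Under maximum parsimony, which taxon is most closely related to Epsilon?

Character polarity is set by the outgroup: the derived state is whichever differs from the outgroup's state, so for I the derived state is '0', and for the remaining characters it is '1'.
I: derived state '0' in Delta only — an autapomorphy, so it tells us nothing about relationships among taxa.
All ingroup taxa share the derived state '1' for II; it defines the ingroup but does not resolve relationships within it.
III: derived state '1' in Delta and Epsilon only — synapomorphy for {Delta, Epsilon}.
Most parsimonious ingroup topology: ((Delta,Epsilon),Alpha).
Epsilon and Delta form a cherry on this tree, so they are sister taxa.

Delta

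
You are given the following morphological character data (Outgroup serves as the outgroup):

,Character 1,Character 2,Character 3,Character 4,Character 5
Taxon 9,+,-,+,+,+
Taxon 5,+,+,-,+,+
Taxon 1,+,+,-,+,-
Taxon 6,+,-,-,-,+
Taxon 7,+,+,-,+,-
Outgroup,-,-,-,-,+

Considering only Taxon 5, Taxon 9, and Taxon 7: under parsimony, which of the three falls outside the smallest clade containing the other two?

Taxon 9

Character polarity is set by the outgroup: the derived state is whichever differs from the outgroup's state, so for Character 5 the derived state is '-', and for the remaining characters it is '+'.
Character 1 (derived state '+') is shared by all ingroup taxa — unites the whole ingroup.
Character 2 (derived state '+') is shared by Taxon 1, Taxon 5, and Taxon 7 — a synapomorphy uniting that clade.
Character 3: derived state '+' in Taxon 9 only — an autapomorphy, so it tells us nothing about relationships among taxa.
Character 4 (derived state '+') is shared by Taxon 1, Taxon 5, Taxon 7, and Taxon 9 — a synapomorphy uniting that clade.
Character 5 (derived state '-') is shared by Taxon 1 and Taxon 7 — a synapomorphy uniting that clade.
Most parsimonious ingroup topology: (((Taxon 5,(Taxon 1,Taxon 7)),Taxon 9),Taxon 6).
Taxon 5 and Taxon 7 share a more recent common ancestor with each other than either does with Taxon 9, so Taxon 9 is the least closely related of the three.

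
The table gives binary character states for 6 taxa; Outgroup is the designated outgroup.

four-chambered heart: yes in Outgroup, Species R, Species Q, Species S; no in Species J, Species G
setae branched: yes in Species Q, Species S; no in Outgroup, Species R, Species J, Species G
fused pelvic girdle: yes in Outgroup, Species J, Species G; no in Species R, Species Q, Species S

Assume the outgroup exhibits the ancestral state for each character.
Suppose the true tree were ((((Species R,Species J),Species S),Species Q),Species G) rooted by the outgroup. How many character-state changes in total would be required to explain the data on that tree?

6

Map each character onto ((((Species R,Species J),Species S),Species Q),Species G) (rooted by Outgroup) and count the minimum state changes it requires (Fitch parsimony):
four-chambered heart: 2; setae branched: 2; fused pelvic girdle: 2.
Total tree length = 6.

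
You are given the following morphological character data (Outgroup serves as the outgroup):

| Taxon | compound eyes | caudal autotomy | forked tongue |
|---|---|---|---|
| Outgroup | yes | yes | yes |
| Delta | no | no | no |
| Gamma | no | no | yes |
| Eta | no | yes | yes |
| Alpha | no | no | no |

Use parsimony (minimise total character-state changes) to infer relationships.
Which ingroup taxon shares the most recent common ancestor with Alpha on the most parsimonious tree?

Delta

The outgroup has state 'yes' for every character, so 'no' is the derived state throughout.
All ingroup taxa share the derived state 'no' for compound eyes; it defines the ingroup but does not resolve relationships within it.
Only Alpha, Delta, and Gamma show the derived state 'no' for caudal autotomy, supporting them as a clade.
Only Alpha and Delta show the derived state 'no' for forked tongue, supporting them as a clade.
Most parsimonious ingroup topology: (((Delta,Alpha),Gamma),Eta).
Alpha and Delta form a cherry on this tree, so they are sister taxa.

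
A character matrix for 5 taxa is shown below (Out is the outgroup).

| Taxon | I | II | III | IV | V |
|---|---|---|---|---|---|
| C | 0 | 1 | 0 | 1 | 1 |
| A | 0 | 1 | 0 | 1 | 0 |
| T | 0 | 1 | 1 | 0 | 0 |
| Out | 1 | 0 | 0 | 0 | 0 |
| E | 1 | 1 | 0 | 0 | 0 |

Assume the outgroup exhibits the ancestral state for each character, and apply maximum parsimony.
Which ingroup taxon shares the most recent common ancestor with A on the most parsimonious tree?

Character polarity is set by the outgroup: the derived state is whichever differs from the outgroup's state, so for I the derived state is '0', and for the remaining characters it is '1'.
I: derived state '0' in A, C, and T only — synapomorphy for {A, C, T}.
II (derived state '1') is shared by all ingroup taxa — unites the whole ingroup.
III (derived state '1') is unique to T (autapomorphy; uninformative for grouping).
IV: derived state '1' in A and C only — synapomorphy for {A, C}.
V: derived state '1' in C only — an autapomorphy, so it tells us nothing about relationships among taxa.
Most parsimonious ingroup topology: ((T,(C,A)),E).
A and C form a cherry on this tree, so they are sister taxa.

C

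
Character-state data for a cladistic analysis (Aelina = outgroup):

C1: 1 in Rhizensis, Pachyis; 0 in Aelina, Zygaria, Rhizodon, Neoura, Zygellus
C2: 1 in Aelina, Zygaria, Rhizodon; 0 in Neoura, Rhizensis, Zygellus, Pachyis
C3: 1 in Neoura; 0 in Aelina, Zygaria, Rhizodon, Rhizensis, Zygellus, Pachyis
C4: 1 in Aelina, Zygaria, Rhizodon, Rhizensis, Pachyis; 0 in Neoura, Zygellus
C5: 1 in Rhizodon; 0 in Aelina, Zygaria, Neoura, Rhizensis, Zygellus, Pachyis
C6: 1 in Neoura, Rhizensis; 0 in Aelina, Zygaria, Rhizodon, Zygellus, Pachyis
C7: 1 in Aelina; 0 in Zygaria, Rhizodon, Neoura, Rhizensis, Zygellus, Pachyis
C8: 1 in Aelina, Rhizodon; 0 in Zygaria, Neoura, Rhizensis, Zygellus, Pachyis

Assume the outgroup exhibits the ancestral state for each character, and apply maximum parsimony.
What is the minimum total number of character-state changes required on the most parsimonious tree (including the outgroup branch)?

Character polarity is set by the outgroup: the derived state is whichever differs from the outgroup's state, so for C2, C4, C7, C8 the derived state is '0', and for the remaining characters it is '1'.
C1: derived state '1' in Pachyis and Rhizensis only — synapomorphy for {Pachyis, Rhizensis}.
C2 (derived state '0') is shared by Neoura, Pachyis, Rhizensis, and Zygellus — a synapomorphy uniting that clade.
C3 (derived state '1') is unique to Neoura (autapomorphy; uninformative for grouping).
C4 (derived state '0') is shared by Neoura and Zygellus — a synapomorphy uniting that clade.
C5 (derived state '1') is unique to Rhizodon (autapomorphy; uninformative for grouping).
C6 (state '1') occurs in Neoura and Rhizensis but conflicts with the nesting implied by the other characters — most parsimoniously interpreted as homoplasy.
C7 (derived state '0') is shared by all ingroup taxa — unites the whole ingroup.
Only Neoura, Pachyis, Rhizensis, Zygaria, and Zygellus show the derived state '0' for C8, supporting them as a clade.
Most parsimonious ingroup topology: ((Zygaria,((Neoura,Zygellus),(Rhizensis,Pachyis))),Rhizodon).
Changes per character on this tree: C1: 1; C2: 1; C3: 1; C4: 1; C5: 1; C6: 2; C7: 1; C8: 1.
Total = 9.

9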